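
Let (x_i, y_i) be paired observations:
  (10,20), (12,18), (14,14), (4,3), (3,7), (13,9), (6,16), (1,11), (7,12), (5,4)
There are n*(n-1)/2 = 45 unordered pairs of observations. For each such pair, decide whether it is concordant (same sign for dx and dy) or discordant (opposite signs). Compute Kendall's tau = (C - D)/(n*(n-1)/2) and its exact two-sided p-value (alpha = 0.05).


Step 1: Enumerate the 45 unordered pairs (i,j) with i<j and classify each by sign(x_j-x_i) * sign(y_j-y_i).
  (1,2):dx=+2,dy=-2->D; (1,3):dx=+4,dy=-6->D; (1,4):dx=-6,dy=-17->C; (1,5):dx=-7,dy=-13->C
  (1,6):dx=+3,dy=-11->D; (1,7):dx=-4,dy=-4->C; (1,8):dx=-9,dy=-9->C; (1,9):dx=-3,dy=-8->C
  (1,10):dx=-5,dy=-16->C; (2,3):dx=+2,dy=-4->D; (2,4):dx=-8,dy=-15->C; (2,5):dx=-9,dy=-11->C
  (2,6):dx=+1,dy=-9->D; (2,7):dx=-6,dy=-2->C; (2,8):dx=-11,dy=-7->C; (2,9):dx=-5,dy=-6->C
  (2,10):dx=-7,dy=-14->C; (3,4):dx=-10,dy=-11->C; (3,5):dx=-11,dy=-7->C; (3,6):dx=-1,dy=-5->C
  (3,7):dx=-8,dy=+2->D; (3,8):dx=-13,dy=-3->C; (3,9):dx=-7,dy=-2->C; (3,10):dx=-9,dy=-10->C
  (4,5):dx=-1,dy=+4->D; (4,6):dx=+9,dy=+6->C; (4,7):dx=+2,dy=+13->C; (4,8):dx=-3,dy=+8->D
  (4,9):dx=+3,dy=+9->C; (4,10):dx=+1,dy=+1->C; (5,6):dx=+10,dy=+2->C; (5,7):dx=+3,dy=+9->C
  (5,8):dx=-2,dy=+4->D; (5,9):dx=+4,dy=+5->C; (5,10):dx=+2,dy=-3->D; (6,7):dx=-7,dy=+7->D
  (6,8):dx=-12,dy=+2->D; (6,9):dx=-6,dy=+3->D; (6,10):dx=-8,dy=-5->C; (7,8):dx=-5,dy=-5->C
  (7,9):dx=+1,dy=-4->D; (7,10):dx=-1,dy=-12->C; (8,9):dx=+6,dy=+1->C; (8,10):dx=+4,dy=-7->D
  (9,10):dx=-2,dy=-8->C
Step 2: C = 30, D = 15, total pairs = 45.
Step 3: tau = (C - D)/(n(n-1)/2) = (30 - 15)/45 = 0.333333.
Step 4: Exact two-sided p-value (enumerate n! = 3628800 permutations of y under H0): p = 0.216373.
Step 5: alpha = 0.05. fail to reject H0.

tau_b = 0.3333 (C=30, D=15), p = 0.216373, fail to reject H0.


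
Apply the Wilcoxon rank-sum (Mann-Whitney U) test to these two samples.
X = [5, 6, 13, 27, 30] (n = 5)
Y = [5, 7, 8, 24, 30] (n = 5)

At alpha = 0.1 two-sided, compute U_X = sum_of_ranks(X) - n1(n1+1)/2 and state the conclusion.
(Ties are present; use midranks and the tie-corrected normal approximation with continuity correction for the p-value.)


Step 1: Combine and sort all 10 observations; assign midranks.
sorted (value, group): (5,X), (5,Y), (6,X), (7,Y), (8,Y), (13,X), (24,Y), (27,X), (30,X), (30,Y)
ranks: 5->1.5, 5->1.5, 6->3, 7->4, 8->5, 13->6, 24->7, 27->8, 30->9.5, 30->9.5
Step 2: Rank sum for X: R1 = 1.5 + 3 + 6 + 8 + 9.5 = 28.
Step 3: U_X = R1 - n1(n1+1)/2 = 28 - 5*6/2 = 28 - 15 = 13.
       U_Y = n1*n2 - U_X = 25 - 13 = 12.
Step 4: Ties are present, so use the tie-corrected normal approximation (with continuity correction) for the p-value.
Step 5: p-value = 1.000000; compare to alpha = 0.1. fail to reject H0.

U_X = 13, p = 1.000000, fail to reject H0 at alpha = 0.1.


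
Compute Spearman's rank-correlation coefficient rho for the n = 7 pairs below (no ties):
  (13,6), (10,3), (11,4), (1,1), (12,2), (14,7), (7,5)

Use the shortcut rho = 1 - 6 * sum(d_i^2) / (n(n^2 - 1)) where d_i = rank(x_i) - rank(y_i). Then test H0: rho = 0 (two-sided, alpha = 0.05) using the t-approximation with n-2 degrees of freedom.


Step 1: Rank x and y separately (midranks; no ties here).
rank(x): 13->6, 10->3, 11->4, 1->1, 12->5, 14->7, 7->2
rank(y): 6->6, 3->3, 4->4, 1->1, 2->2, 7->7, 5->5
Step 2: d_i = R_x(i) - R_y(i); compute d_i^2.
  (6-6)^2=0, (3-3)^2=0, (4-4)^2=0, (1-1)^2=0, (5-2)^2=9, (7-7)^2=0, (2-5)^2=9
sum(d^2) = 18.
Step 3: rho = 1 - 6*18 / (7*(7^2 - 1)) = 1 - 108/336 = 0.678571.
Step 4: Under H0, t = rho * sqrt((n-2)/(1-rho^2)) = 2.0657 ~ t(5).
Step 5: Two-sided p-value from the t-distribution with 5 df = 0.093750.
Step 6: alpha = 0.05. fail to reject H0.

rho = 0.6786, p = 0.093750, fail to reject H0 at alpha = 0.05.


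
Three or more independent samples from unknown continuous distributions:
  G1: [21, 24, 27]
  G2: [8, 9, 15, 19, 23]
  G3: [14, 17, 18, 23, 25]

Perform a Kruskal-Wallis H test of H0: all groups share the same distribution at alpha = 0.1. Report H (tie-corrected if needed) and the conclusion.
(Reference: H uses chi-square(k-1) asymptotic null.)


Step 1: Combine all N = 13 observations and assign midranks.
sorted (value, group, rank): (8,G2,1), (9,G2,2), (14,G3,3), (15,G2,4), (17,G3,5), (18,G3,6), (19,G2,7), (21,G1,8), (23,G2,9.5), (23,G3,9.5), (24,G1,11), (25,G3,12), (27,G1,13)
Step 2: Sum ranks within each group.
R_1 = 32 (n_1 = 3)
R_2 = 23.5 (n_2 = 5)
R_3 = 35.5 (n_3 = 5)
Step 3: H = 12/(N(N+1)) * sum(R_i^2/n_i) - 3(N+1)
     = 12/(13*14) * (32^2/3 + 23.5^2/5 + 35.5^2/5) - 3*14
     = 0.065934 * 703.833 - 42
     = 4.406593.
Step 4: Ties present; correction factor C = 1 - 6/(13^3 - 13) = 0.997253. Corrected H = 4.406593 / 0.997253 = 4.418733.
Step 5: Under H0, H ~ chi^2(2); p-value = 0.109770.
Step 6: alpha = 0.1. fail to reject H0.

H = 4.4187, df = 2, p = 0.109770, fail to reject H0.


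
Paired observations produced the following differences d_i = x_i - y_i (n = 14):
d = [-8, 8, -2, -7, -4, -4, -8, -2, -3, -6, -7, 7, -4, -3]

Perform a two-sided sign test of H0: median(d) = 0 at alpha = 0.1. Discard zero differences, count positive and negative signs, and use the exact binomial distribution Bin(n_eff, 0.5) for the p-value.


Step 1: Discard zero differences. Original n = 14; n_eff = number of nonzero differences = 14.
Nonzero differences (with sign): -8, +8, -2, -7, -4, -4, -8, -2, -3, -6, -7, +7, -4, -3
Step 2: Count signs: positive = 2, negative = 12.
Step 3: Under H0: P(positive) = 0.5, so the number of positives S ~ Bin(14, 0.5).
Step 4: Two-sided exact p-value = sum of Bin(14,0.5) probabilities at or below the observed probability = 0.012939.
Step 5: alpha = 0.1. reject H0.

n_eff = 14, pos = 2, neg = 12, p = 0.012939, reject H0.


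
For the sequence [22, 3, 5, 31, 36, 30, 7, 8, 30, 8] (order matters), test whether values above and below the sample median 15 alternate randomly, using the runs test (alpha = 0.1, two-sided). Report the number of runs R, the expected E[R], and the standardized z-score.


Step 1: Compute median = 15; label A = above, B = below.
Labels in order: ABBAAABBAB  (n_A = 5, n_B = 5)
Step 2: Count runs R = 6.
Step 3: Under H0 (random ordering), E[R] = 2*n_A*n_B/(n_A+n_B) + 1 = 2*5*5/10 + 1 = 6.0000.
        Var[R] = 2*n_A*n_B*(2*n_A*n_B - n_A - n_B) / ((n_A+n_B)^2 * (n_A+n_B-1)) = 2000/900 = 2.2222.
        SD[R] = 1.4907.
Step 4: R = E[R], so z = 0 with no continuity correction.
Step 5: Two-sided p-value via normal approximation = 2*(1 - Phi(|z|)) = 1.000000.
Step 6: alpha = 0.1. fail to reject H0.

R = 6, z = 0.0000, p = 1.000000, fail to reject H0.


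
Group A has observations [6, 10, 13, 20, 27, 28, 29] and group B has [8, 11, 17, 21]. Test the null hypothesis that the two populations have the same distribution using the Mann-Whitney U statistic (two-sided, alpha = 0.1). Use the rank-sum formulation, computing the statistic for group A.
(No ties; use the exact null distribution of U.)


Step 1: Combine and sort all 11 observations; assign midranks.
sorted (value, group): (6,X), (8,Y), (10,X), (11,Y), (13,X), (17,Y), (20,X), (21,Y), (27,X), (28,X), (29,X)
ranks: 6->1, 8->2, 10->3, 11->4, 13->5, 17->6, 20->7, 21->8, 27->9, 28->10, 29->11
Step 2: Rank sum for X: R1 = 1 + 3 + 5 + 7 + 9 + 10 + 11 = 46.
Step 3: U_X = R1 - n1(n1+1)/2 = 46 - 7*8/2 = 46 - 28 = 18.
       U_Y = n1*n2 - U_X = 28 - 18 = 10.
Step 4: No ties, so the exact null distribution of U (based on enumerating the C(11,7) = 330 equally likely rank assignments) gives the two-sided p-value.
Step 5: p-value = 0.527273; compare to alpha = 0.1. fail to reject H0.

U_X = 18, p = 0.527273, fail to reject H0 at alpha = 0.1.


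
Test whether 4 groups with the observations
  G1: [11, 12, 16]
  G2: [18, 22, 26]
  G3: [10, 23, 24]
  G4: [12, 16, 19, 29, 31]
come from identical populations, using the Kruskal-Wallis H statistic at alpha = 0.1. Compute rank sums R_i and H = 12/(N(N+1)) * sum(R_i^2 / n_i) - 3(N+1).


Step 1: Combine all N = 14 observations and assign midranks.
sorted (value, group, rank): (10,G3,1), (11,G1,2), (12,G1,3.5), (12,G4,3.5), (16,G1,5.5), (16,G4,5.5), (18,G2,7), (19,G4,8), (22,G2,9), (23,G3,10), (24,G3,11), (26,G2,12), (29,G4,13), (31,G4,14)
Step 2: Sum ranks within each group.
R_1 = 11 (n_1 = 3)
R_2 = 28 (n_2 = 3)
R_3 = 22 (n_3 = 3)
R_4 = 44 (n_4 = 5)
Step 3: H = 12/(N(N+1)) * sum(R_i^2/n_i) - 3(N+1)
     = 12/(14*15) * (11^2/3 + 28^2/3 + 22^2/3 + 44^2/5) - 3*15
     = 0.057143 * 850.2 - 45
     = 3.582857.
Step 4: Ties present; correction factor C = 1 - 12/(14^3 - 14) = 0.995604. Corrected H = 3.582857 / 0.995604 = 3.598675.
Step 5: Under H0, H ~ chi^2(3); p-value = 0.308188.
Step 6: alpha = 0.1. fail to reject H0.

H = 3.5987, df = 3, p = 0.308188, fail to reject H0.


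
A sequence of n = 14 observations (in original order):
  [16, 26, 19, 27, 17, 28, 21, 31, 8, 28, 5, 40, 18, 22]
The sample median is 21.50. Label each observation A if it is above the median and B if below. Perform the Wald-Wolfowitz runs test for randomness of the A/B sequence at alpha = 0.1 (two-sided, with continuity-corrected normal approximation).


Step 1: Compute median = 21.50; label A = above, B = below.
Labels in order: BABABABABABABA  (n_A = 7, n_B = 7)
Step 2: Count runs R = 14.
Step 3: Under H0 (random ordering), E[R] = 2*n_A*n_B/(n_A+n_B) + 1 = 2*7*7/14 + 1 = 8.0000.
        Var[R] = 2*n_A*n_B*(2*n_A*n_B - n_A - n_B) / ((n_A+n_B)^2 * (n_A+n_B-1)) = 8232/2548 = 3.2308.
        SD[R] = 1.7974.
Step 4: Continuity-corrected z = (R - 0.5 - E[R]) / SD[R] = (14 - 0.5 - 8.0000) / 1.7974 = 3.0599.
Step 5: Two-sided p-value via normal approximation = 2*(1 - Phi(|z|)) = 0.002214.
Step 6: alpha = 0.1. reject H0.

R = 14, z = 3.0599, p = 0.002214, reject H0.


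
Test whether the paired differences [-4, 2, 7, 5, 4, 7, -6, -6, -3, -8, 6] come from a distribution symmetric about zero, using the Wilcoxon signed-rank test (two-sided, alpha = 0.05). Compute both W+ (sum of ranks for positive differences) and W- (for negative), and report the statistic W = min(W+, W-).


Step 1: Drop any zero differences (none here) and take |d_i|.
|d| = [4, 2, 7, 5, 4, 7, 6, 6, 3, 8, 6]
Step 2: Midrank |d_i| (ties get averaged ranks).
ranks: |4|->3.5, |2|->1, |7|->9.5, |5|->5, |4|->3.5, |7|->9.5, |6|->7, |6|->7, |3|->2, |8|->11, |6|->7
Step 3: Attach original signs; sum ranks with positive sign and with negative sign.
W+ = 1 + 9.5 + 5 + 3.5 + 9.5 + 7 = 35.5
W- = 3.5 + 7 + 7 + 2 + 11 = 30.5
(Check: W+ + W- = 66 should equal n(n+1)/2 = 66.)
Step 4: Test statistic W = min(W+, W-) = 30.5.
Step 5: Ties in |d|, so use the tie-corrected normal approximation.
        E[W] = n(n+1)/4 = 11*12/4 = 33.
        Tie groups: |d|=4 (t=2), |d|=6 (t=3), |d|=7 (t=2); sum(t^3 - t) = 36.
        Var[W] = n(n+1)(2n+1)/24 - sum(t^3-t)/48 = 3036/24 - 36/48 = 125.75.
        z = (W - E[W]) / sqrt(Var[W]) = (30.5 - 33) / 11.2138 = -0.2229.
        Two-sided p = 2*Phi(z) = 0.823583.
Step 6: alpha = 0.05. fail to reject H0.

W+ = 35.5, W- = 30.5, W = min = 30.5, p = 0.823583, fail to reject H0.


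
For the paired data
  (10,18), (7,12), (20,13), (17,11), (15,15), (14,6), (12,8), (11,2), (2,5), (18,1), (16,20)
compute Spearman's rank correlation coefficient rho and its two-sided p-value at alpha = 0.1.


Step 1: Rank x and y separately (midranks; no ties here).
rank(x): 10->3, 7->2, 20->11, 17->9, 15->7, 14->6, 12->5, 11->4, 2->1, 18->10, 16->8
rank(y): 18->10, 12->7, 13->8, 11->6, 15->9, 6->4, 8->5, 2->2, 5->3, 1->1, 20->11
Step 2: d_i = R_x(i) - R_y(i); compute d_i^2.
  (3-10)^2=49, (2-7)^2=25, (11-8)^2=9, (9-6)^2=9, (7-9)^2=4, (6-4)^2=4, (5-5)^2=0, (4-2)^2=4, (1-3)^2=4, (10-1)^2=81, (8-11)^2=9
sum(d^2) = 198.
Step 3: rho = 1 - 6*198 / (11*(11^2 - 1)) = 1 - 1188/1320 = 0.100000.
Step 4: Under H0, t = rho * sqrt((n-2)/(1-rho^2)) = 0.3015 ~ t(9).
Step 5: Two-sided p-value from the t-distribution with 9 df = 0.769875.
Step 6: alpha = 0.1. fail to reject H0.

rho = 0.1000, p = 0.769875, fail to reject H0 at alpha = 0.1.


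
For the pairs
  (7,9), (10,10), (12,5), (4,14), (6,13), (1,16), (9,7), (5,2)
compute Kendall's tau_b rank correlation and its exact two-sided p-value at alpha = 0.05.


Step 1: Enumerate the 28 unordered pairs (i,j) with i<j and classify each by sign(x_j-x_i) * sign(y_j-y_i).
  (1,2):dx=+3,dy=+1->C; (1,3):dx=+5,dy=-4->D; (1,4):dx=-3,dy=+5->D; (1,5):dx=-1,dy=+4->D
  (1,6):dx=-6,dy=+7->D; (1,7):dx=+2,dy=-2->D; (1,8):dx=-2,dy=-7->C; (2,3):dx=+2,dy=-5->D
  (2,4):dx=-6,dy=+4->D; (2,5):dx=-4,dy=+3->D; (2,6):dx=-9,dy=+6->D; (2,7):dx=-1,dy=-3->C
  (2,8):dx=-5,dy=-8->C; (3,4):dx=-8,dy=+9->D; (3,5):dx=-6,dy=+8->D; (3,6):dx=-11,dy=+11->D
  (3,7):dx=-3,dy=+2->D; (3,8):dx=-7,dy=-3->C; (4,5):dx=+2,dy=-1->D; (4,6):dx=-3,dy=+2->D
  (4,7):dx=+5,dy=-7->D; (4,8):dx=+1,dy=-12->D; (5,6):dx=-5,dy=+3->D; (5,7):dx=+3,dy=-6->D
  (5,8):dx=-1,dy=-11->C; (6,7):dx=+8,dy=-9->D; (6,8):dx=+4,dy=-14->D; (7,8):dx=-4,dy=-5->C
Step 2: C = 7, D = 21, total pairs = 28.
Step 3: tau = (C - D)/(n(n-1)/2) = (7 - 21)/28 = -0.500000.
Step 4: Exact two-sided p-value (enumerate n! = 40320 permutations of y under H0): p = 0.108681.
Step 5: alpha = 0.05. fail to reject H0.

tau_b = -0.5000 (C=7, D=21), p = 0.108681, fail to reject H0.


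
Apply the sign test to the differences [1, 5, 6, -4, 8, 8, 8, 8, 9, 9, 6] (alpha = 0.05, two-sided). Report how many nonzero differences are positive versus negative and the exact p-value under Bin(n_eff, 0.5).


Step 1: Discard zero differences. Original n = 11; n_eff = number of nonzero differences = 11.
Nonzero differences (with sign): +1, +5, +6, -4, +8, +8, +8, +8, +9, +9, +6
Step 2: Count signs: positive = 10, negative = 1.
Step 3: Under H0: P(positive) = 0.5, so the number of positives S ~ Bin(11, 0.5).
Step 4: Two-sided exact p-value = sum of Bin(11,0.5) probabilities at or below the observed probability = 0.011719.
Step 5: alpha = 0.05. reject H0.

n_eff = 11, pos = 10, neg = 1, p = 0.011719, reject H0.


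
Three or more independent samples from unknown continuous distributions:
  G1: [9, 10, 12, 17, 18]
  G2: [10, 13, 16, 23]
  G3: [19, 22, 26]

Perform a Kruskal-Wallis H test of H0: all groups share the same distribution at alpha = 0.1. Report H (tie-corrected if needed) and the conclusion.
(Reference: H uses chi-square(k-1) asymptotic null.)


Step 1: Combine all N = 12 observations and assign midranks.
sorted (value, group, rank): (9,G1,1), (10,G1,2.5), (10,G2,2.5), (12,G1,4), (13,G2,5), (16,G2,6), (17,G1,7), (18,G1,8), (19,G3,9), (22,G3,10), (23,G2,11), (26,G3,12)
Step 2: Sum ranks within each group.
R_1 = 22.5 (n_1 = 5)
R_2 = 24.5 (n_2 = 4)
R_3 = 31 (n_3 = 3)
Step 3: H = 12/(N(N+1)) * sum(R_i^2/n_i) - 3(N+1)
     = 12/(12*13) * (22.5^2/5 + 24.5^2/4 + 31^2/3) - 3*13
     = 0.076923 * 571.646 - 39
     = 4.972756.
Step 4: Ties present; correction factor C = 1 - 6/(12^3 - 12) = 0.996503. Corrected H = 4.972756 / 0.996503 = 4.990205.
Step 5: Under H0, H ~ chi^2(2); p-value = 0.082488.
Step 6: alpha = 0.1. reject H0.

H = 4.9902, df = 2, p = 0.082488, reject H0.


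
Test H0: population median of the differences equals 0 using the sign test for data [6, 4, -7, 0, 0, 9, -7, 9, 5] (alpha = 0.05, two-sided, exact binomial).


Step 1: Discard zero differences. Original n = 9; n_eff = number of nonzero differences = 7.
Nonzero differences (with sign): +6, +4, -7, +9, -7, +9, +5
Step 2: Count signs: positive = 5, negative = 2.
Step 3: Under H0: P(positive) = 0.5, so the number of positives S ~ Bin(7, 0.5).
Step 4: Two-sided exact p-value = sum of Bin(7,0.5) probabilities at or below the observed probability = 0.453125.
Step 5: alpha = 0.05. fail to reject H0.

n_eff = 7, pos = 5, neg = 2, p = 0.453125, fail to reject H0.


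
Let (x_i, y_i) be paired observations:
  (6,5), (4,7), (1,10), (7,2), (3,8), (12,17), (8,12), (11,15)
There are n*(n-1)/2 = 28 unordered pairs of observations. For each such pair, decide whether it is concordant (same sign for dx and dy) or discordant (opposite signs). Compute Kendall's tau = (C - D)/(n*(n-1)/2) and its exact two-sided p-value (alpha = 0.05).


Step 1: Enumerate the 28 unordered pairs (i,j) with i<j and classify each by sign(x_j-x_i) * sign(y_j-y_i).
  (1,2):dx=-2,dy=+2->D; (1,3):dx=-5,dy=+5->D; (1,4):dx=+1,dy=-3->D; (1,5):dx=-3,dy=+3->D
  (1,6):dx=+6,dy=+12->C; (1,7):dx=+2,dy=+7->C; (1,8):dx=+5,dy=+10->C; (2,3):dx=-3,dy=+3->D
  (2,4):dx=+3,dy=-5->D; (2,5):dx=-1,dy=+1->D; (2,6):dx=+8,dy=+10->C; (2,7):dx=+4,dy=+5->C
  (2,8):dx=+7,dy=+8->C; (3,4):dx=+6,dy=-8->D; (3,5):dx=+2,dy=-2->D; (3,6):dx=+11,dy=+7->C
  (3,7):dx=+7,dy=+2->C; (3,8):dx=+10,dy=+5->C; (4,5):dx=-4,dy=+6->D; (4,6):dx=+5,dy=+15->C
  (4,7):dx=+1,dy=+10->C; (4,8):dx=+4,dy=+13->C; (5,6):dx=+9,dy=+9->C; (5,7):dx=+5,dy=+4->C
  (5,8):dx=+8,dy=+7->C; (6,7):dx=-4,dy=-5->C; (6,8):dx=-1,dy=-2->C; (7,8):dx=+3,dy=+3->C
Step 2: C = 18, D = 10, total pairs = 28.
Step 3: tau = (C - D)/(n(n-1)/2) = (18 - 10)/28 = 0.285714.
Step 4: Exact two-sided p-value (enumerate n! = 40320 permutations of y under H0): p = 0.398760.
Step 5: alpha = 0.05. fail to reject H0.

tau_b = 0.2857 (C=18, D=10), p = 0.398760, fail to reject H0.


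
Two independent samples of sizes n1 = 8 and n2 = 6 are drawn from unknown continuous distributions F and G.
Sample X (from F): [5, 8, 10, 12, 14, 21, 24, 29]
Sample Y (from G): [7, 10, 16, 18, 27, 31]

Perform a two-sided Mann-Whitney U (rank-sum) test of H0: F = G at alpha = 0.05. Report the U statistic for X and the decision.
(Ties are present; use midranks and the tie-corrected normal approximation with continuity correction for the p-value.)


Step 1: Combine and sort all 14 observations; assign midranks.
sorted (value, group): (5,X), (7,Y), (8,X), (10,X), (10,Y), (12,X), (14,X), (16,Y), (18,Y), (21,X), (24,X), (27,Y), (29,X), (31,Y)
ranks: 5->1, 7->2, 8->3, 10->4.5, 10->4.5, 12->6, 14->7, 16->8, 18->9, 21->10, 24->11, 27->12, 29->13, 31->14
Step 2: Rank sum for X: R1 = 1 + 3 + 4.5 + 6 + 7 + 10 + 11 + 13 = 55.5.
Step 3: U_X = R1 - n1(n1+1)/2 = 55.5 - 8*9/2 = 55.5 - 36 = 19.5.
       U_Y = n1*n2 - U_X = 48 - 19.5 = 28.5.
Step 4: Ties are present, so use the tie-corrected normal approximation (with continuity correction) for the p-value.
Step 5: p-value = 0.605180; compare to alpha = 0.05. fail to reject H0.

U_X = 19.5, p = 0.605180, fail to reject H0 at alpha = 0.05.


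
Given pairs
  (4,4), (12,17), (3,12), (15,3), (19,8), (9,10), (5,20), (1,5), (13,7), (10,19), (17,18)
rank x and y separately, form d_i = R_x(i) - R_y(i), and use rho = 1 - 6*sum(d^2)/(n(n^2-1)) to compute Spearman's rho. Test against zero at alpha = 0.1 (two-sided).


Step 1: Rank x and y separately (midranks; no ties here).
rank(x): 4->3, 12->7, 3->2, 15->9, 19->11, 9->5, 5->4, 1->1, 13->8, 10->6, 17->10
rank(y): 4->2, 17->8, 12->7, 3->1, 8->5, 10->6, 20->11, 5->3, 7->4, 19->10, 18->9
Step 2: d_i = R_x(i) - R_y(i); compute d_i^2.
  (3-2)^2=1, (7-8)^2=1, (2-7)^2=25, (9-1)^2=64, (11-5)^2=36, (5-6)^2=1, (4-11)^2=49, (1-3)^2=4, (8-4)^2=16, (6-10)^2=16, (10-9)^2=1
sum(d^2) = 214.
Step 3: rho = 1 - 6*214 / (11*(11^2 - 1)) = 1 - 1284/1320 = 0.027273.
Step 4: Under H0, t = rho * sqrt((n-2)/(1-rho^2)) = 0.0818 ~ t(9).
Step 5: Two-sided p-value from the t-distribution with 9 df = 0.936558.
Step 6: alpha = 0.1. fail to reject H0.

rho = 0.0273, p = 0.936558, fail to reject H0 at alpha = 0.1.


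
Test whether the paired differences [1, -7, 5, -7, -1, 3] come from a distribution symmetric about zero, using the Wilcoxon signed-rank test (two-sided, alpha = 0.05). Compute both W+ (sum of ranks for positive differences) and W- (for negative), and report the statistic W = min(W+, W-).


Step 1: Drop any zero differences (none here) and take |d_i|.
|d| = [1, 7, 5, 7, 1, 3]
Step 2: Midrank |d_i| (ties get averaged ranks).
ranks: |1|->1.5, |7|->5.5, |5|->4, |7|->5.5, |1|->1.5, |3|->3
Step 3: Attach original signs; sum ranks with positive sign and with negative sign.
W+ = 1.5 + 4 + 3 = 8.5
W- = 5.5 + 5.5 + 1.5 = 12.5
(Check: W+ + W- = 21 should equal n(n+1)/2 = 21.)
Step 4: Test statistic W = min(W+, W-) = 8.5.
Step 5: Ties in |d|, so use the tie-corrected normal approximation.
        E[W] = n(n+1)/4 = 6*7/4 = 10.5.
        Tie groups: |d|=1 (t=2), |d|=7 (t=2); sum(t^3 - t) = 12.
        Var[W] = n(n+1)(2n+1)/24 - sum(t^3-t)/48 = 546/24 - 12/48 = 22.5.
        z = (W - E[W]) / sqrt(Var[W]) = (8.5 - 10.5) / 4.7434 = -0.4216.
        Two-sided p = 2*Phi(z) = 0.673290.
Step 6: alpha = 0.05. fail to reject H0.

W+ = 8.5, W- = 12.5, W = min = 8.5, p = 0.673290, fail to reject H0.


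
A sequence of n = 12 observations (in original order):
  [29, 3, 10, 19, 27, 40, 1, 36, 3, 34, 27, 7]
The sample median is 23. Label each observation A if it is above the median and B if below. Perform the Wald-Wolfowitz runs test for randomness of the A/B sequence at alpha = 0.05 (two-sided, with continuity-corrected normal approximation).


Step 1: Compute median = 23; label A = above, B = below.
Labels in order: ABBBAABABAAB  (n_A = 6, n_B = 6)
Step 2: Count runs R = 8.
Step 3: Under H0 (random ordering), E[R] = 2*n_A*n_B/(n_A+n_B) + 1 = 2*6*6/12 + 1 = 7.0000.
        Var[R] = 2*n_A*n_B*(2*n_A*n_B - n_A - n_B) / ((n_A+n_B)^2 * (n_A+n_B-1)) = 4320/1584 = 2.7273.
        SD[R] = 1.6514.
Step 4: Continuity-corrected z = (R - 0.5 - E[R]) / SD[R] = (8 - 0.5 - 7.0000) / 1.6514 = 0.3028.
Step 5: Two-sided p-value via normal approximation = 2*(1 - Phi(|z|)) = 0.762069.
Step 6: alpha = 0.05. fail to reject H0.

R = 8, z = 0.3028, p = 0.762069, fail to reject H0.


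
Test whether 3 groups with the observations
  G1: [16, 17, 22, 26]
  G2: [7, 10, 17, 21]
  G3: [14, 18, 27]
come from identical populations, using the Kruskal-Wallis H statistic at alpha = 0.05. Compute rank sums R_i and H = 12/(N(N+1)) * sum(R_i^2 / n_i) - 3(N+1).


Step 1: Combine all N = 11 observations and assign midranks.
sorted (value, group, rank): (7,G2,1), (10,G2,2), (14,G3,3), (16,G1,4), (17,G1,5.5), (17,G2,5.5), (18,G3,7), (21,G2,8), (22,G1,9), (26,G1,10), (27,G3,11)
Step 2: Sum ranks within each group.
R_1 = 28.5 (n_1 = 4)
R_2 = 16.5 (n_2 = 4)
R_3 = 21 (n_3 = 3)
Step 3: H = 12/(N(N+1)) * sum(R_i^2/n_i) - 3(N+1)
     = 12/(11*12) * (28.5^2/4 + 16.5^2/4 + 21^2/3) - 3*12
     = 0.090909 * 418.125 - 36
     = 2.011364.
Step 4: Ties present; correction factor C = 1 - 6/(11^3 - 11) = 0.995455. Corrected H = 2.011364 / 0.995455 = 2.020548.
Step 5: Under H0, H ~ chi^2(2); p-value = 0.364119.
Step 6: alpha = 0.05. fail to reject H0.

H = 2.0205, df = 2, p = 0.364119, fail to reject H0.


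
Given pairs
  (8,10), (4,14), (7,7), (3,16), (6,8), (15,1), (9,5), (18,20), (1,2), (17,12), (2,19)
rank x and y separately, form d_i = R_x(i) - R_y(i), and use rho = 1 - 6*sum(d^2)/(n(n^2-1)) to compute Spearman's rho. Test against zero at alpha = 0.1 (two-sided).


Step 1: Rank x and y separately (midranks; no ties here).
rank(x): 8->7, 4->4, 7->6, 3->3, 6->5, 15->9, 9->8, 18->11, 1->1, 17->10, 2->2
rank(y): 10->6, 14->8, 7->4, 16->9, 8->5, 1->1, 5->3, 20->11, 2->2, 12->7, 19->10
Step 2: d_i = R_x(i) - R_y(i); compute d_i^2.
  (7-6)^2=1, (4-8)^2=16, (6-4)^2=4, (3-9)^2=36, (5-5)^2=0, (9-1)^2=64, (8-3)^2=25, (11-11)^2=0, (1-2)^2=1, (10-7)^2=9, (2-10)^2=64
sum(d^2) = 220.
Step 3: rho = 1 - 6*220 / (11*(11^2 - 1)) = 1 - 1320/1320 = 0.000000.
Step 4: Under H0, t = rho * sqrt((n-2)/(1-rho^2)) = 0.0000 ~ t(9).
Step 5: Two-sided p-value from the t-distribution with 9 df = 1.000000.
Step 6: alpha = 0.1. fail to reject H0.

rho = 0.0000, p = 1.000000, fail to reject H0 at alpha = 0.1.


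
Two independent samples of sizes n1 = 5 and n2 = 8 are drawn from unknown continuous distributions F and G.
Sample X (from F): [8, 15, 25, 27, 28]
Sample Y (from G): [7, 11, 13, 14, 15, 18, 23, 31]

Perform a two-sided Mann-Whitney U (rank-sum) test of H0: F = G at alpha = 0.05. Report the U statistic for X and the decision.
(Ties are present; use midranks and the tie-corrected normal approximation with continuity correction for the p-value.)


Step 1: Combine and sort all 13 observations; assign midranks.
sorted (value, group): (7,Y), (8,X), (11,Y), (13,Y), (14,Y), (15,X), (15,Y), (18,Y), (23,Y), (25,X), (27,X), (28,X), (31,Y)
ranks: 7->1, 8->2, 11->3, 13->4, 14->5, 15->6.5, 15->6.5, 18->8, 23->9, 25->10, 27->11, 28->12, 31->13
Step 2: Rank sum for X: R1 = 2 + 6.5 + 10 + 11 + 12 = 41.5.
Step 3: U_X = R1 - n1(n1+1)/2 = 41.5 - 5*6/2 = 41.5 - 15 = 26.5.
       U_Y = n1*n2 - U_X = 40 - 26.5 = 13.5.
Step 4: Ties are present, so use the tie-corrected normal approximation (with continuity correction) for the p-value.
Step 5: p-value = 0.379120; compare to alpha = 0.05. fail to reject H0.

U_X = 26.5, p = 0.379120, fail to reject H0 at alpha = 0.05.


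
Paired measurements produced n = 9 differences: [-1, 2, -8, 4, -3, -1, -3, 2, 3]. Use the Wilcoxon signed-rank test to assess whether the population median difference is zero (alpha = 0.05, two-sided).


Step 1: Drop any zero differences (none here) and take |d_i|.
|d| = [1, 2, 8, 4, 3, 1, 3, 2, 3]
Step 2: Midrank |d_i| (ties get averaged ranks).
ranks: |1|->1.5, |2|->3.5, |8|->9, |4|->8, |3|->6, |1|->1.5, |3|->6, |2|->3.5, |3|->6
Step 3: Attach original signs; sum ranks with positive sign and with negative sign.
W+ = 3.5 + 8 + 3.5 + 6 = 21
W- = 1.5 + 9 + 6 + 1.5 + 6 = 24
(Check: W+ + W- = 45 should equal n(n+1)/2 = 45.)
Step 4: Test statistic W = min(W+, W-) = 21.
Step 5: Ties in |d|, so use the tie-corrected normal approximation.
        E[W] = n(n+1)/4 = 9*10/4 = 22.5.
        Tie groups: |d|=1 (t=2), |d|=2 (t=2), |d|=3 (t=3); sum(t^3 - t) = 36.
        Var[W] = n(n+1)(2n+1)/24 - sum(t^3-t)/48 = 1710/24 - 36/48 = 70.5.
        z = (W - E[W]) / sqrt(Var[W]) = (21 - 22.5) / 8.3964 = -0.1786.
        Two-sided p = 2*Phi(z) = 0.858215.
Step 6: alpha = 0.05. fail to reject H0.

W+ = 21, W- = 24, W = min = 21, p = 0.858215, fail to reject H0.


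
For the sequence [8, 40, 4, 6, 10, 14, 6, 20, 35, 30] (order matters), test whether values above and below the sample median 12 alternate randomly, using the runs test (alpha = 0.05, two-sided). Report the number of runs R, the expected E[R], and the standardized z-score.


Step 1: Compute median = 12; label A = above, B = below.
Labels in order: BABBBABAAA  (n_A = 5, n_B = 5)
Step 2: Count runs R = 6.
Step 3: Under H0 (random ordering), E[R] = 2*n_A*n_B/(n_A+n_B) + 1 = 2*5*5/10 + 1 = 6.0000.
        Var[R] = 2*n_A*n_B*(2*n_A*n_B - n_A - n_B) / ((n_A+n_B)^2 * (n_A+n_B-1)) = 2000/900 = 2.2222.
        SD[R] = 1.4907.
Step 4: R = E[R], so z = 0 with no continuity correction.
Step 5: Two-sided p-value via normal approximation = 2*(1 - Phi(|z|)) = 1.000000.
Step 6: alpha = 0.05. fail to reject H0.

R = 6, z = 0.0000, p = 1.000000, fail to reject H0.


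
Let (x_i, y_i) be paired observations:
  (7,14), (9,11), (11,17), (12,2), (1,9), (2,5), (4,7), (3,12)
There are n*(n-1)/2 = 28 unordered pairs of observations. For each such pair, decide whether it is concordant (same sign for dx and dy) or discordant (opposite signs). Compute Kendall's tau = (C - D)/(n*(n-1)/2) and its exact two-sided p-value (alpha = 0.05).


Step 1: Enumerate the 28 unordered pairs (i,j) with i<j and classify each by sign(x_j-x_i) * sign(y_j-y_i).
  (1,2):dx=+2,dy=-3->D; (1,3):dx=+4,dy=+3->C; (1,4):dx=+5,dy=-12->D; (1,5):dx=-6,dy=-5->C
  (1,6):dx=-5,dy=-9->C; (1,7):dx=-3,dy=-7->C; (1,8):dx=-4,dy=-2->C; (2,3):dx=+2,dy=+6->C
  (2,4):dx=+3,dy=-9->D; (2,5):dx=-8,dy=-2->C; (2,6):dx=-7,dy=-6->C; (2,7):dx=-5,dy=-4->C
  (2,8):dx=-6,dy=+1->D; (3,4):dx=+1,dy=-15->D; (3,5):dx=-10,dy=-8->C; (3,6):dx=-9,dy=-12->C
  (3,7):dx=-7,dy=-10->C; (3,8):dx=-8,dy=-5->C; (4,5):dx=-11,dy=+7->D; (4,6):dx=-10,dy=+3->D
  (4,7):dx=-8,dy=+5->D; (4,8):dx=-9,dy=+10->D; (5,6):dx=+1,dy=-4->D; (5,7):dx=+3,dy=-2->D
  (5,8):dx=+2,dy=+3->C; (6,7):dx=+2,dy=+2->C; (6,8):dx=+1,dy=+7->C; (7,8):dx=-1,dy=+5->D
Step 2: C = 16, D = 12, total pairs = 28.
Step 3: tau = (C - D)/(n(n-1)/2) = (16 - 12)/28 = 0.142857.
Step 4: Exact two-sided p-value (enumerate n! = 40320 permutations of y under H0): p = 0.719544.
Step 5: alpha = 0.05. fail to reject H0.

tau_b = 0.1429 (C=16, D=12), p = 0.719544, fail to reject H0.


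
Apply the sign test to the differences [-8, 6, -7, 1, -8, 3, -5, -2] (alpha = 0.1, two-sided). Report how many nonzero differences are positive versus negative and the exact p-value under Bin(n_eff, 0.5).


Step 1: Discard zero differences. Original n = 8; n_eff = number of nonzero differences = 8.
Nonzero differences (with sign): -8, +6, -7, +1, -8, +3, -5, -2
Step 2: Count signs: positive = 3, negative = 5.
Step 3: Under H0: P(positive) = 0.5, so the number of positives S ~ Bin(8, 0.5).
Step 4: Two-sided exact p-value = sum of Bin(8,0.5) probabilities at or below the observed probability = 0.726562.
Step 5: alpha = 0.1. fail to reject H0.

n_eff = 8, pos = 3, neg = 5, p = 0.726562, fail to reject H0.


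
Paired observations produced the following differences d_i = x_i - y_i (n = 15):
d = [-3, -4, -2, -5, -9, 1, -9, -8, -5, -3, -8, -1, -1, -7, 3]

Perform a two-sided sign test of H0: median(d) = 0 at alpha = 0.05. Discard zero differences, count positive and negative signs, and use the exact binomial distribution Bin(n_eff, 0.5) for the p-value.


Step 1: Discard zero differences. Original n = 15; n_eff = number of nonzero differences = 15.
Nonzero differences (with sign): -3, -4, -2, -5, -9, +1, -9, -8, -5, -3, -8, -1, -1, -7, +3
Step 2: Count signs: positive = 2, negative = 13.
Step 3: Under H0: P(positive) = 0.5, so the number of positives S ~ Bin(15, 0.5).
Step 4: Two-sided exact p-value = sum of Bin(15,0.5) probabilities at or below the observed probability = 0.007385.
Step 5: alpha = 0.05. reject H0.

n_eff = 15, pos = 2, neg = 13, p = 0.007385, reject H0.


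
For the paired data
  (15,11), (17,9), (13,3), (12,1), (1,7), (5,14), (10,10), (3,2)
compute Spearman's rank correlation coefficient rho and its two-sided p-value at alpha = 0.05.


Step 1: Rank x and y separately (midranks; no ties here).
rank(x): 15->7, 17->8, 13->6, 12->5, 1->1, 5->3, 10->4, 3->2
rank(y): 11->7, 9->5, 3->3, 1->1, 7->4, 14->8, 10->6, 2->2
Step 2: d_i = R_x(i) - R_y(i); compute d_i^2.
  (7-7)^2=0, (8-5)^2=9, (6-3)^2=9, (5-1)^2=16, (1-4)^2=9, (3-8)^2=25, (4-6)^2=4, (2-2)^2=0
sum(d^2) = 72.
Step 3: rho = 1 - 6*72 / (8*(8^2 - 1)) = 1 - 432/504 = 0.142857.
Step 4: Under H0, t = rho * sqrt((n-2)/(1-rho^2)) = 0.3536 ~ t(6).
Step 5: Two-sided p-value from the t-distribution with 6 df = 0.735765.
Step 6: alpha = 0.05. fail to reject H0.

rho = 0.1429, p = 0.735765, fail to reject H0 at alpha = 0.05.


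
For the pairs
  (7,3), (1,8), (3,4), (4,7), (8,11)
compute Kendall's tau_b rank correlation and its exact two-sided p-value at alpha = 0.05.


Step 1: Enumerate the 10 unordered pairs (i,j) with i<j and classify each by sign(x_j-x_i) * sign(y_j-y_i).
  (1,2):dx=-6,dy=+5->D; (1,3):dx=-4,dy=+1->D; (1,4):dx=-3,dy=+4->D; (1,5):dx=+1,dy=+8->C
  (2,3):dx=+2,dy=-4->D; (2,4):dx=+3,dy=-1->D; (2,5):dx=+7,dy=+3->C; (3,4):dx=+1,dy=+3->C
  (3,5):dx=+5,dy=+7->C; (4,5):dx=+4,dy=+4->C
Step 2: C = 5, D = 5, total pairs = 10.
Step 3: tau = (C - D)/(n(n-1)/2) = (5 - 5)/10 = 0.000000.
Step 4: Exact two-sided p-value (enumerate n! = 120 permutations of y under H0): p = 1.000000.
Step 5: alpha = 0.05. fail to reject H0.

tau_b = 0.0000 (C=5, D=5), p = 1.000000, fail to reject H0.


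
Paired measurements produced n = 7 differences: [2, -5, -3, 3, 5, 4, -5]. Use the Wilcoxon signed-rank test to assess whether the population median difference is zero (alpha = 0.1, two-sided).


Step 1: Drop any zero differences (none here) and take |d_i|.
|d| = [2, 5, 3, 3, 5, 4, 5]
Step 2: Midrank |d_i| (ties get averaged ranks).
ranks: |2|->1, |5|->6, |3|->2.5, |3|->2.5, |5|->6, |4|->4, |5|->6
Step 3: Attach original signs; sum ranks with positive sign and with negative sign.
W+ = 1 + 2.5 + 6 + 4 = 13.5
W- = 6 + 2.5 + 6 = 14.5
(Check: W+ + W- = 28 should equal n(n+1)/2 = 28.)
Step 4: Test statistic W = min(W+, W-) = 13.5.
Step 5: Ties in |d|, so use the tie-corrected normal approximation.
        E[W] = n(n+1)/4 = 7*8/4 = 14.
        Tie groups: |d|=3 (t=2), |d|=5 (t=3); sum(t^3 - t) = 30.
        Var[W] = n(n+1)(2n+1)/24 - sum(t^3-t)/48 = 840/24 - 30/48 = 34.375.
        z = (W - E[W]) / sqrt(Var[W]) = (13.5 - 14) / 5.8630 = -0.0853.
        Two-sided p = 2*Phi(z) = 0.932039.
Step 6: alpha = 0.1. fail to reject H0.

W+ = 13.5, W- = 14.5, W = min = 13.5, p = 0.932039, fail to reject H0.


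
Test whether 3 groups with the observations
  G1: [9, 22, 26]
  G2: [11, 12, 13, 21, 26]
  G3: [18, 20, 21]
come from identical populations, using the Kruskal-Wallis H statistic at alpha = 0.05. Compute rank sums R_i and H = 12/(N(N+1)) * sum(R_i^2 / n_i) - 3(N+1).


Step 1: Combine all N = 11 observations and assign midranks.
sorted (value, group, rank): (9,G1,1), (11,G2,2), (12,G2,3), (13,G2,4), (18,G3,5), (20,G3,6), (21,G2,7.5), (21,G3,7.5), (22,G1,9), (26,G1,10.5), (26,G2,10.5)
Step 2: Sum ranks within each group.
R_1 = 20.5 (n_1 = 3)
R_2 = 27 (n_2 = 5)
R_3 = 18.5 (n_3 = 3)
Step 3: H = 12/(N(N+1)) * sum(R_i^2/n_i) - 3(N+1)
     = 12/(11*12) * (20.5^2/3 + 27^2/5 + 18.5^2/3) - 3*12
     = 0.090909 * 399.967 - 36
     = 0.360606.
Step 4: Ties present; correction factor C = 1 - 12/(11^3 - 11) = 0.990909. Corrected H = 0.360606 / 0.990909 = 0.363914.
Step 5: Under H0, H ~ chi^2(2); p-value = 0.833637.
Step 6: alpha = 0.05. fail to reject H0.

H = 0.3639, df = 2, p = 0.833637, fail to reject H0.


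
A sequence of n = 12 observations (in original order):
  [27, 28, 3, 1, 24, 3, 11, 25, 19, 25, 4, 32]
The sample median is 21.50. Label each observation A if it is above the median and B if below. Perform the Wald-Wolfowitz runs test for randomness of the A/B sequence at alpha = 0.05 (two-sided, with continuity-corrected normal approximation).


Step 1: Compute median = 21.50; label A = above, B = below.
Labels in order: AABBABBABABA  (n_A = 6, n_B = 6)
Step 2: Count runs R = 9.
Step 3: Under H0 (random ordering), E[R] = 2*n_A*n_B/(n_A+n_B) + 1 = 2*6*6/12 + 1 = 7.0000.
        Var[R] = 2*n_A*n_B*(2*n_A*n_B - n_A - n_B) / ((n_A+n_B)^2 * (n_A+n_B-1)) = 4320/1584 = 2.7273.
        SD[R] = 1.6514.
Step 4: Continuity-corrected z = (R - 0.5 - E[R]) / SD[R] = (9 - 0.5 - 7.0000) / 1.6514 = 0.9083.
Step 5: Two-sided p-value via normal approximation = 2*(1 - Phi(|z|)) = 0.363722.
Step 6: alpha = 0.05. fail to reject H0.

R = 9, z = 0.9083, p = 0.363722, fail to reject H0.


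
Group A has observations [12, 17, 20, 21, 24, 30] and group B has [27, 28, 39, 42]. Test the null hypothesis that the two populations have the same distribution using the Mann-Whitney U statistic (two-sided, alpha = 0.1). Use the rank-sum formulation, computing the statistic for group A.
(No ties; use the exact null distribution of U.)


Step 1: Combine and sort all 10 observations; assign midranks.
sorted (value, group): (12,X), (17,X), (20,X), (21,X), (24,X), (27,Y), (28,Y), (30,X), (39,Y), (42,Y)
ranks: 12->1, 17->2, 20->3, 21->4, 24->5, 27->6, 28->7, 30->8, 39->9, 42->10
Step 2: Rank sum for X: R1 = 1 + 2 + 3 + 4 + 5 + 8 = 23.
Step 3: U_X = R1 - n1(n1+1)/2 = 23 - 6*7/2 = 23 - 21 = 2.
       U_Y = n1*n2 - U_X = 24 - 2 = 22.
Step 4: No ties, so the exact null distribution of U (based on enumerating the C(10,6) = 210 equally likely rank assignments) gives the two-sided p-value.
Step 5: p-value = 0.038095; compare to alpha = 0.1. reject H0.

U_X = 2, p = 0.038095, reject H0 at alpha = 0.1.


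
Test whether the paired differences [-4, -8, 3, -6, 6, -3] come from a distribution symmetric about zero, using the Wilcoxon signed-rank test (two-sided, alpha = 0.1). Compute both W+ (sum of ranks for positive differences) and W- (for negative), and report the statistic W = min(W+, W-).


Step 1: Drop any zero differences (none here) and take |d_i|.
|d| = [4, 8, 3, 6, 6, 3]
Step 2: Midrank |d_i| (ties get averaged ranks).
ranks: |4|->3, |8|->6, |3|->1.5, |6|->4.5, |6|->4.5, |3|->1.5
Step 3: Attach original signs; sum ranks with positive sign and with negative sign.
W+ = 1.5 + 4.5 = 6
W- = 3 + 6 + 4.5 + 1.5 = 15
(Check: W+ + W- = 21 should equal n(n+1)/2 = 21.)
Step 4: Test statistic W = min(W+, W-) = 6.
Step 5: Ties in |d|, so use the tie-corrected normal approximation.
        E[W] = n(n+1)/4 = 6*7/4 = 10.5.
        Tie groups: |d|=3 (t=2), |d|=6 (t=2); sum(t^3 - t) = 12.
        Var[W] = n(n+1)(2n+1)/24 - sum(t^3-t)/48 = 546/24 - 12/48 = 22.5.
        z = (W - E[W]) / sqrt(Var[W]) = (6 - 10.5) / 4.7434 = -0.9487.
        Two-sided p = 2*Phi(z) = 0.342782.
Step 6: alpha = 0.1. fail to reject H0.

W+ = 6, W- = 15, W = min = 6, p = 0.342782, fail to reject H0.


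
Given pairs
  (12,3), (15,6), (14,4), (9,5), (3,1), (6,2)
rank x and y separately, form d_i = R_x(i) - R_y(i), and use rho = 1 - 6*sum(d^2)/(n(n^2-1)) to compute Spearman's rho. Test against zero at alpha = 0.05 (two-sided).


Step 1: Rank x and y separately (midranks; no ties here).
rank(x): 12->4, 15->6, 14->5, 9->3, 3->1, 6->2
rank(y): 3->3, 6->6, 4->4, 5->5, 1->1, 2->2
Step 2: d_i = R_x(i) - R_y(i); compute d_i^2.
  (4-3)^2=1, (6-6)^2=0, (5-4)^2=1, (3-5)^2=4, (1-1)^2=0, (2-2)^2=0
sum(d^2) = 6.
Step 3: rho = 1 - 6*6 / (6*(6^2 - 1)) = 1 - 36/210 = 0.828571.
Step 4: Under H0, t = rho * sqrt((n-2)/(1-rho^2)) = 2.9598 ~ t(4).
Step 5: Two-sided p-value from the t-distribution with 4 df = 0.041563.
Step 6: alpha = 0.05. reject H0.

rho = 0.8286, p = 0.041563, reject H0 at alpha = 0.05.


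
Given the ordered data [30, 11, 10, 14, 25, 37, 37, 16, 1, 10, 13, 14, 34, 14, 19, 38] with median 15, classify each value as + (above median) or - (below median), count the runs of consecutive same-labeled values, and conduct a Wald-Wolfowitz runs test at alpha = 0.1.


Step 1: Compute median = 15; label A = above, B = below.
Labels in order: ABBBAAAABBBBABAA  (n_A = 8, n_B = 8)
Step 2: Count runs R = 7.
Step 3: Under H0 (random ordering), E[R] = 2*n_A*n_B/(n_A+n_B) + 1 = 2*8*8/16 + 1 = 9.0000.
        Var[R] = 2*n_A*n_B*(2*n_A*n_B - n_A - n_B) / ((n_A+n_B)^2 * (n_A+n_B-1)) = 14336/3840 = 3.7333.
        SD[R] = 1.9322.
Step 4: Continuity-corrected z = (R + 0.5 - E[R]) / SD[R] = (7 + 0.5 - 9.0000) / 1.9322 = -0.7763.
Step 5: Two-sided p-value via normal approximation = 2*(1 - Phi(|z|)) = 0.437558.
Step 6: alpha = 0.1. fail to reject H0.

R = 7, z = -0.7763, p = 0.437558, fail to reject H0.


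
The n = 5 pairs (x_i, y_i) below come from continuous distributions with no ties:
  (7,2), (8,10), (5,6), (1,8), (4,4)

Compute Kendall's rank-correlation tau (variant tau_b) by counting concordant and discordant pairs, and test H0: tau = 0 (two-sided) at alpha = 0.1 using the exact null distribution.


Step 1: Enumerate the 10 unordered pairs (i,j) with i<j and classify each by sign(x_j-x_i) * sign(y_j-y_i).
  (1,2):dx=+1,dy=+8->C; (1,3):dx=-2,dy=+4->D; (1,4):dx=-6,dy=+6->D; (1,5):dx=-3,dy=+2->D
  (2,3):dx=-3,dy=-4->C; (2,4):dx=-7,dy=-2->C; (2,5):dx=-4,dy=-6->C; (3,4):dx=-4,dy=+2->D
  (3,5):dx=-1,dy=-2->C; (4,5):dx=+3,dy=-4->D
Step 2: C = 5, D = 5, total pairs = 10.
Step 3: tau = (C - D)/(n(n-1)/2) = (5 - 5)/10 = 0.000000.
Step 4: Exact two-sided p-value (enumerate n! = 120 permutations of y under H0): p = 1.000000.
Step 5: alpha = 0.1. fail to reject H0.

tau_b = 0.0000 (C=5, D=5), p = 1.000000, fail to reject H0.


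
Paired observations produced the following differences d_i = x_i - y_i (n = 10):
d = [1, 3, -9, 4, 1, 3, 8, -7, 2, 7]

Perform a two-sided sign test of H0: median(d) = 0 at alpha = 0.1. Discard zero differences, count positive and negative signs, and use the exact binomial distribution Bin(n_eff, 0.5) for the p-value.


Step 1: Discard zero differences. Original n = 10; n_eff = number of nonzero differences = 10.
Nonzero differences (with sign): +1, +3, -9, +4, +1, +3, +8, -7, +2, +7
Step 2: Count signs: positive = 8, negative = 2.
Step 3: Under H0: P(positive) = 0.5, so the number of positives S ~ Bin(10, 0.5).
Step 4: Two-sided exact p-value = sum of Bin(10,0.5) probabilities at or below the observed probability = 0.109375.
Step 5: alpha = 0.1. fail to reject H0.

n_eff = 10, pos = 8, neg = 2, p = 0.109375, fail to reject H0.


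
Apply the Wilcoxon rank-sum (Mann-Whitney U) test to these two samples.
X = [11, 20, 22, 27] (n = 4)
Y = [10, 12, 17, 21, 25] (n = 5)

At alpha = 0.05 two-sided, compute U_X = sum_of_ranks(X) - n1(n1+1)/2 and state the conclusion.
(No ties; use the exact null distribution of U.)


Step 1: Combine and sort all 9 observations; assign midranks.
sorted (value, group): (10,Y), (11,X), (12,Y), (17,Y), (20,X), (21,Y), (22,X), (25,Y), (27,X)
ranks: 10->1, 11->2, 12->3, 17->4, 20->5, 21->6, 22->7, 25->8, 27->9
Step 2: Rank sum for X: R1 = 2 + 5 + 7 + 9 = 23.
Step 3: U_X = R1 - n1(n1+1)/2 = 23 - 4*5/2 = 23 - 10 = 13.
       U_Y = n1*n2 - U_X = 20 - 13 = 7.
Step 4: No ties, so the exact null distribution of U (based on enumerating the C(9,4) = 126 equally likely rank assignments) gives the two-sided p-value.
Step 5: p-value = 0.555556; compare to alpha = 0.05. fail to reject H0.

U_X = 13, p = 0.555556, fail to reject H0 at alpha = 0.05.
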